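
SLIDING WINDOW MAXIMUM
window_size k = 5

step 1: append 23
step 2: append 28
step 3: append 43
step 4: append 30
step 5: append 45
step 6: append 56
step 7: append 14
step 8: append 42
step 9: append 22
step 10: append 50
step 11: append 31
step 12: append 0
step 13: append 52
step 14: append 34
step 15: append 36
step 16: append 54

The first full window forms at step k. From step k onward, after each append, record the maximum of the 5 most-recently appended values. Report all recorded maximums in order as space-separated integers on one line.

step 1: append 23 -> window=[23] (not full yet)
step 2: append 28 -> window=[23, 28] (not full yet)
step 3: append 43 -> window=[23, 28, 43] (not full yet)
step 4: append 30 -> window=[23, 28, 43, 30] (not full yet)
step 5: append 45 -> window=[23, 28, 43, 30, 45] -> max=45
step 6: append 56 -> window=[28, 43, 30, 45, 56] -> max=56
step 7: append 14 -> window=[43, 30, 45, 56, 14] -> max=56
step 8: append 42 -> window=[30, 45, 56, 14, 42] -> max=56
step 9: append 22 -> window=[45, 56, 14, 42, 22] -> max=56
step 10: append 50 -> window=[56, 14, 42, 22, 50] -> max=56
step 11: append 31 -> window=[14, 42, 22, 50, 31] -> max=50
step 12: append 0 -> window=[42, 22, 50, 31, 0] -> max=50
step 13: append 52 -> window=[22, 50, 31, 0, 52] -> max=52
step 14: append 34 -> window=[50, 31, 0, 52, 34] -> max=52
step 15: append 36 -> window=[31, 0, 52, 34, 36] -> max=52
step 16: append 54 -> window=[0, 52, 34, 36, 54] -> max=54

Answer: 45 56 56 56 56 56 50 50 52 52 52 54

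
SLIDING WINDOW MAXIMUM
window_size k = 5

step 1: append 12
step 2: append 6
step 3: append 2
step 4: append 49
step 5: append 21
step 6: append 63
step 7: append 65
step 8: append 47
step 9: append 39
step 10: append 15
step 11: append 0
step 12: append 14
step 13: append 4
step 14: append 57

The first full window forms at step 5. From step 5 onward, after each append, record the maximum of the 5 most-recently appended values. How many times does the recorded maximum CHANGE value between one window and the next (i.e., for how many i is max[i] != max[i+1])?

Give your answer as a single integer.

Answer: 5

Derivation:
step 1: append 12 -> window=[12] (not full yet)
step 2: append 6 -> window=[12, 6] (not full yet)
step 3: append 2 -> window=[12, 6, 2] (not full yet)
step 4: append 49 -> window=[12, 6, 2, 49] (not full yet)
step 5: append 21 -> window=[12, 6, 2, 49, 21] -> max=49
step 6: append 63 -> window=[6, 2, 49, 21, 63] -> max=63
step 7: append 65 -> window=[2, 49, 21, 63, 65] -> max=65
step 8: append 47 -> window=[49, 21, 63, 65, 47] -> max=65
step 9: append 39 -> window=[21, 63, 65, 47, 39] -> max=65
step 10: append 15 -> window=[63, 65, 47, 39, 15] -> max=65
step 11: append 0 -> window=[65, 47, 39, 15, 0] -> max=65
step 12: append 14 -> window=[47, 39, 15, 0, 14] -> max=47
step 13: append 4 -> window=[39, 15, 0, 14, 4] -> max=39
step 14: append 57 -> window=[15, 0, 14, 4, 57] -> max=57
Recorded maximums: 49 63 65 65 65 65 65 47 39 57
Changes between consecutive maximums: 5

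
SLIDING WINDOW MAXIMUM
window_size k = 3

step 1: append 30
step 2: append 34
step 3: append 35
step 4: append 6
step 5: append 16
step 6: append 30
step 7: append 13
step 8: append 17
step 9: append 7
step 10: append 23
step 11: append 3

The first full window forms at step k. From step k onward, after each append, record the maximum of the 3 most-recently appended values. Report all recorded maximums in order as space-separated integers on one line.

step 1: append 30 -> window=[30] (not full yet)
step 2: append 34 -> window=[30, 34] (not full yet)
step 3: append 35 -> window=[30, 34, 35] -> max=35
step 4: append 6 -> window=[34, 35, 6] -> max=35
step 5: append 16 -> window=[35, 6, 16] -> max=35
step 6: append 30 -> window=[6, 16, 30] -> max=30
step 7: append 13 -> window=[16, 30, 13] -> max=30
step 8: append 17 -> window=[30, 13, 17] -> max=30
step 9: append 7 -> window=[13, 17, 7] -> max=17
step 10: append 23 -> window=[17, 7, 23] -> max=23
step 11: append 3 -> window=[7, 23, 3] -> max=23

Answer: 35 35 35 30 30 30 17 23 23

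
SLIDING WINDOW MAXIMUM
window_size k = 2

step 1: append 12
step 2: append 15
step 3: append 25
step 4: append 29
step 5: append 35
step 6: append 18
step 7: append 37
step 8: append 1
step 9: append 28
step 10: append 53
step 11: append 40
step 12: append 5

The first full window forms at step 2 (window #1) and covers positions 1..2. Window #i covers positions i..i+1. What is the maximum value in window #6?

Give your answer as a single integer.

Answer: 37

Derivation:
step 1: append 12 -> window=[12] (not full yet)
step 2: append 15 -> window=[12, 15] -> max=15
step 3: append 25 -> window=[15, 25] -> max=25
step 4: append 29 -> window=[25, 29] -> max=29
step 5: append 35 -> window=[29, 35] -> max=35
step 6: append 18 -> window=[35, 18] -> max=35
step 7: append 37 -> window=[18, 37] -> max=37
Window #6 max = 37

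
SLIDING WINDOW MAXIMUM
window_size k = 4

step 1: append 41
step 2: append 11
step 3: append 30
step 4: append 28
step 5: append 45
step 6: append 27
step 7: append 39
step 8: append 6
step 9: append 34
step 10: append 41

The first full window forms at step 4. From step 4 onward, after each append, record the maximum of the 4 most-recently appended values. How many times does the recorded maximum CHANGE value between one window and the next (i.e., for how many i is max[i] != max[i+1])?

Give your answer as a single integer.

Answer: 3

Derivation:
step 1: append 41 -> window=[41] (not full yet)
step 2: append 11 -> window=[41, 11] (not full yet)
step 3: append 30 -> window=[41, 11, 30] (not full yet)
step 4: append 28 -> window=[41, 11, 30, 28] -> max=41
step 5: append 45 -> window=[11, 30, 28, 45] -> max=45
step 6: append 27 -> window=[30, 28, 45, 27] -> max=45
step 7: append 39 -> window=[28, 45, 27, 39] -> max=45
step 8: append 6 -> window=[45, 27, 39, 6] -> max=45
step 9: append 34 -> window=[27, 39, 6, 34] -> max=39
step 10: append 41 -> window=[39, 6, 34, 41] -> max=41
Recorded maximums: 41 45 45 45 45 39 41
Changes between consecutive maximums: 3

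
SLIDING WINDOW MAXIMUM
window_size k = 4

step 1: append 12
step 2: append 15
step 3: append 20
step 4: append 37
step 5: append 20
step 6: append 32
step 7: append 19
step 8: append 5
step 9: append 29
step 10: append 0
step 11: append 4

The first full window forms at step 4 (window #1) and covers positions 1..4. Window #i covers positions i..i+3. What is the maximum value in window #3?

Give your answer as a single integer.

Answer: 37

Derivation:
step 1: append 12 -> window=[12] (not full yet)
step 2: append 15 -> window=[12, 15] (not full yet)
step 3: append 20 -> window=[12, 15, 20] (not full yet)
step 4: append 37 -> window=[12, 15, 20, 37] -> max=37
step 5: append 20 -> window=[15, 20, 37, 20] -> max=37
step 6: append 32 -> window=[20, 37, 20, 32] -> max=37
Window #3 max = 37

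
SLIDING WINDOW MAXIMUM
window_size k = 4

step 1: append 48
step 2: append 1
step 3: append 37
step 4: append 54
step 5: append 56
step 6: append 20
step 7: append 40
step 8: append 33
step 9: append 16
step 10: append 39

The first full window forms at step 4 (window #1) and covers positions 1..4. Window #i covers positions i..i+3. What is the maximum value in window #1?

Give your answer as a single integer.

Answer: 54

Derivation:
step 1: append 48 -> window=[48] (not full yet)
step 2: append 1 -> window=[48, 1] (not full yet)
step 3: append 37 -> window=[48, 1, 37] (not full yet)
step 4: append 54 -> window=[48, 1, 37, 54] -> max=54
Window #1 max = 54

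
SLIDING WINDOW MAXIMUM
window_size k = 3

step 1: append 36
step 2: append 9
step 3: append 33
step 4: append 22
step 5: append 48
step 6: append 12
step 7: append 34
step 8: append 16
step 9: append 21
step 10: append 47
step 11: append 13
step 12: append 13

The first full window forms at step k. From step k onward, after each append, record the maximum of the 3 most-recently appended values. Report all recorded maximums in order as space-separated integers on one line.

Answer: 36 33 48 48 48 34 34 47 47 47

Derivation:
step 1: append 36 -> window=[36] (not full yet)
step 2: append 9 -> window=[36, 9] (not full yet)
step 3: append 33 -> window=[36, 9, 33] -> max=36
step 4: append 22 -> window=[9, 33, 22] -> max=33
step 5: append 48 -> window=[33, 22, 48] -> max=48
step 6: append 12 -> window=[22, 48, 12] -> max=48
step 7: append 34 -> window=[48, 12, 34] -> max=48
step 8: append 16 -> window=[12, 34, 16] -> max=34
step 9: append 21 -> window=[34, 16, 21] -> max=34
step 10: append 47 -> window=[16, 21, 47] -> max=47
step 11: append 13 -> window=[21, 47, 13] -> max=47
step 12: append 13 -> window=[47, 13, 13] -> max=47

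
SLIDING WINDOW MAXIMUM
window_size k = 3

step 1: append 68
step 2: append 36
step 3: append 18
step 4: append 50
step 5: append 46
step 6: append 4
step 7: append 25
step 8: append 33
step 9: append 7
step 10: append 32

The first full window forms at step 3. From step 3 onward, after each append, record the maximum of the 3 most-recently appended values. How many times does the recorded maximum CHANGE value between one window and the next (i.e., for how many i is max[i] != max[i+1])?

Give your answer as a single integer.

step 1: append 68 -> window=[68] (not full yet)
step 2: append 36 -> window=[68, 36] (not full yet)
step 3: append 18 -> window=[68, 36, 18] -> max=68
step 4: append 50 -> window=[36, 18, 50] -> max=50
step 5: append 46 -> window=[18, 50, 46] -> max=50
step 6: append 4 -> window=[50, 46, 4] -> max=50
step 7: append 25 -> window=[46, 4, 25] -> max=46
step 8: append 33 -> window=[4, 25, 33] -> max=33
step 9: append 7 -> window=[25, 33, 7] -> max=33
step 10: append 32 -> window=[33, 7, 32] -> max=33
Recorded maximums: 68 50 50 50 46 33 33 33
Changes between consecutive maximums: 3

Answer: 3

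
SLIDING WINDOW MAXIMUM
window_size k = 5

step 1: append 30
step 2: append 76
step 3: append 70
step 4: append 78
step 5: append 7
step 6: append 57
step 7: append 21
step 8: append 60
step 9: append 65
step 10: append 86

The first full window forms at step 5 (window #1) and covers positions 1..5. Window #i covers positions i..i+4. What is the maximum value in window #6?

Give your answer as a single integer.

step 1: append 30 -> window=[30] (not full yet)
step 2: append 76 -> window=[30, 76] (not full yet)
step 3: append 70 -> window=[30, 76, 70] (not full yet)
step 4: append 78 -> window=[30, 76, 70, 78] (not full yet)
step 5: append 7 -> window=[30, 76, 70, 78, 7] -> max=78
step 6: append 57 -> window=[76, 70, 78, 7, 57] -> max=78
step 7: append 21 -> window=[70, 78, 7, 57, 21] -> max=78
step 8: append 60 -> window=[78, 7, 57, 21, 60] -> max=78
step 9: append 65 -> window=[7, 57, 21, 60, 65] -> max=65
step 10: append 86 -> window=[57, 21, 60, 65, 86] -> max=86
Window #6 max = 86

Answer: 86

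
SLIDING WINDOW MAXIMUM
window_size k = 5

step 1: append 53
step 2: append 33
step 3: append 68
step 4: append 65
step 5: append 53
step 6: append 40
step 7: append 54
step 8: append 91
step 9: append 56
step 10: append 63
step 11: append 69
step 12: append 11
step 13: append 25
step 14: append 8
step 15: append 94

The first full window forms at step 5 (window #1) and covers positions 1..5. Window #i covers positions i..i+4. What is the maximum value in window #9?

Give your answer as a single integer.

step 1: append 53 -> window=[53] (not full yet)
step 2: append 33 -> window=[53, 33] (not full yet)
step 3: append 68 -> window=[53, 33, 68] (not full yet)
step 4: append 65 -> window=[53, 33, 68, 65] (not full yet)
step 5: append 53 -> window=[53, 33, 68, 65, 53] -> max=68
step 6: append 40 -> window=[33, 68, 65, 53, 40] -> max=68
step 7: append 54 -> window=[68, 65, 53, 40, 54] -> max=68
step 8: append 91 -> window=[65, 53, 40, 54, 91] -> max=91
step 9: append 56 -> window=[53, 40, 54, 91, 56] -> max=91
step 10: append 63 -> window=[40, 54, 91, 56, 63] -> max=91
step 11: append 69 -> window=[54, 91, 56, 63, 69] -> max=91
step 12: append 11 -> window=[91, 56, 63, 69, 11] -> max=91
step 13: append 25 -> window=[56, 63, 69, 11, 25] -> max=69
Window #9 max = 69

Answer: 69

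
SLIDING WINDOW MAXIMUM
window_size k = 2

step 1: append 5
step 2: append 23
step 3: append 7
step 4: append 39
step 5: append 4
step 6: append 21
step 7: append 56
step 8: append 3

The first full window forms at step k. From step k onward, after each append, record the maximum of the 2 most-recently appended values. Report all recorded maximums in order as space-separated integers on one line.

step 1: append 5 -> window=[5] (not full yet)
step 2: append 23 -> window=[5, 23] -> max=23
step 3: append 7 -> window=[23, 7] -> max=23
step 4: append 39 -> window=[7, 39] -> max=39
step 5: append 4 -> window=[39, 4] -> max=39
step 6: append 21 -> window=[4, 21] -> max=21
step 7: append 56 -> window=[21, 56] -> max=56
step 8: append 3 -> window=[56, 3] -> max=56

Answer: 23 23 39 39 21 56 56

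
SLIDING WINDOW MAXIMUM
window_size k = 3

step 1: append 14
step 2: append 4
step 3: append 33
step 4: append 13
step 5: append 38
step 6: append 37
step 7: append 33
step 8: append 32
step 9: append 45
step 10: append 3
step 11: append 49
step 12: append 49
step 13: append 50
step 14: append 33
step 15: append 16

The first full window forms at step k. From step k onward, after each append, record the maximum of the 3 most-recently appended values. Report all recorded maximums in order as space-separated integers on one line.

step 1: append 14 -> window=[14] (not full yet)
step 2: append 4 -> window=[14, 4] (not full yet)
step 3: append 33 -> window=[14, 4, 33] -> max=33
step 4: append 13 -> window=[4, 33, 13] -> max=33
step 5: append 38 -> window=[33, 13, 38] -> max=38
step 6: append 37 -> window=[13, 38, 37] -> max=38
step 7: append 33 -> window=[38, 37, 33] -> max=38
step 8: append 32 -> window=[37, 33, 32] -> max=37
step 9: append 45 -> window=[33, 32, 45] -> max=45
step 10: append 3 -> window=[32, 45, 3] -> max=45
step 11: append 49 -> window=[45, 3, 49] -> max=49
step 12: append 49 -> window=[3, 49, 49] -> max=49
step 13: append 50 -> window=[49, 49, 50] -> max=50
step 14: append 33 -> window=[49, 50, 33] -> max=50
step 15: append 16 -> window=[50, 33, 16] -> max=50

Answer: 33 33 38 38 38 37 45 45 49 49 50 50 50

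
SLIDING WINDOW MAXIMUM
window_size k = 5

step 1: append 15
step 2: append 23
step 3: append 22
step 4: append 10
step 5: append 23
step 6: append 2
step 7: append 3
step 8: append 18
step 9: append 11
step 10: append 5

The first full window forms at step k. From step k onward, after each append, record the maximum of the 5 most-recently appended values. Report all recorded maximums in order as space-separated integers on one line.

Answer: 23 23 23 23 23 18

Derivation:
step 1: append 15 -> window=[15] (not full yet)
step 2: append 23 -> window=[15, 23] (not full yet)
step 3: append 22 -> window=[15, 23, 22] (not full yet)
step 4: append 10 -> window=[15, 23, 22, 10] (not full yet)
step 5: append 23 -> window=[15, 23, 22, 10, 23] -> max=23
step 6: append 2 -> window=[23, 22, 10, 23, 2] -> max=23
step 7: append 3 -> window=[22, 10, 23, 2, 3] -> max=23
step 8: append 18 -> window=[10, 23, 2, 3, 18] -> max=23
step 9: append 11 -> window=[23, 2, 3, 18, 11] -> max=23
step 10: append 5 -> window=[2, 3, 18, 11, 5] -> max=18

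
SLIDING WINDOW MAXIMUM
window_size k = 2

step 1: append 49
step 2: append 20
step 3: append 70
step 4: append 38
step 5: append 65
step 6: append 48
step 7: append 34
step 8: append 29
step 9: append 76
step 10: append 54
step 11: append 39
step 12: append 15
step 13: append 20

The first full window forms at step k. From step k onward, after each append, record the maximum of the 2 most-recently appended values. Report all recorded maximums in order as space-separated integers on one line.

step 1: append 49 -> window=[49] (not full yet)
step 2: append 20 -> window=[49, 20] -> max=49
step 3: append 70 -> window=[20, 70] -> max=70
step 4: append 38 -> window=[70, 38] -> max=70
step 5: append 65 -> window=[38, 65] -> max=65
step 6: append 48 -> window=[65, 48] -> max=65
step 7: append 34 -> window=[48, 34] -> max=48
step 8: append 29 -> window=[34, 29] -> max=34
step 9: append 76 -> window=[29, 76] -> max=76
step 10: append 54 -> window=[76, 54] -> max=76
step 11: append 39 -> window=[54, 39] -> max=54
step 12: append 15 -> window=[39, 15] -> max=39
step 13: append 20 -> window=[15, 20] -> max=20

Answer: 49 70 70 65 65 48 34 76 76 54 39 20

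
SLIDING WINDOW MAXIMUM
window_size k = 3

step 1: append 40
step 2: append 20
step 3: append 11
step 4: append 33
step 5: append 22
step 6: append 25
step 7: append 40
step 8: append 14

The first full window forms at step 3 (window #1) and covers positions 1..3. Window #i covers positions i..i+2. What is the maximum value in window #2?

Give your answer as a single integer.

Answer: 33

Derivation:
step 1: append 40 -> window=[40] (not full yet)
step 2: append 20 -> window=[40, 20] (not full yet)
step 3: append 11 -> window=[40, 20, 11] -> max=40
step 4: append 33 -> window=[20, 11, 33] -> max=33
Window #2 max = 33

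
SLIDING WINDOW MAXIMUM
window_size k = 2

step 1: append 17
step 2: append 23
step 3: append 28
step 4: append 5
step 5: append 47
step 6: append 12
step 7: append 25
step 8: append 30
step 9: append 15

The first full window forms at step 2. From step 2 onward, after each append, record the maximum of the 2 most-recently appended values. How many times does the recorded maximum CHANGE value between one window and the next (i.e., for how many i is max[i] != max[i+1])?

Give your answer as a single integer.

step 1: append 17 -> window=[17] (not full yet)
step 2: append 23 -> window=[17, 23] -> max=23
step 3: append 28 -> window=[23, 28] -> max=28
step 4: append 5 -> window=[28, 5] -> max=28
step 5: append 47 -> window=[5, 47] -> max=47
step 6: append 12 -> window=[47, 12] -> max=47
step 7: append 25 -> window=[12, 25] -> max=25
step 8: append 30 -> window=[25, 30] -> max=30
step 9: append 15 -> window=[30, 15] -> max=30
Recorded maximums: 23 28 28 47 47 25 30 30
Changes between consecutive maximums: 4

Answer: 4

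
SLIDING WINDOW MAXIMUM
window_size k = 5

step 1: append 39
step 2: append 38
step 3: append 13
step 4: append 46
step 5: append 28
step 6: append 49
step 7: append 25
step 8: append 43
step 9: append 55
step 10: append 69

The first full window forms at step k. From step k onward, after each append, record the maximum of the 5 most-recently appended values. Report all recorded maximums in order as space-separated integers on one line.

step 1: append 39 -> window=[39] (not full yet)
step 2: append 38 -> window=[39, 38] (not full yet)
step 3: append 13 -> window=[39, 38, 13] (not full yet)
step 4: append 46 -> window=[39, 38, 13, 46] (not full yet)
step 5: append 28 -> window=[39, 38, 13, 46, 28] -> max=46
step 6: append 49 -> window=[38, 13, 46, 28, 49] -> max=49
step 7: append 25 -> window=[13, 46, 28, 49, 25] -> max=49
step 8: append 43 -> window=[46, 28, 49, 25, 43] -> max=49
step 9: append 55 -> window=[28, 49, 25, 43, 55] -> max=55
step 10: append 69 -> window=[49, 25, 43, 55, 69] -> max=69

Answer: 46 49 49 49 55 69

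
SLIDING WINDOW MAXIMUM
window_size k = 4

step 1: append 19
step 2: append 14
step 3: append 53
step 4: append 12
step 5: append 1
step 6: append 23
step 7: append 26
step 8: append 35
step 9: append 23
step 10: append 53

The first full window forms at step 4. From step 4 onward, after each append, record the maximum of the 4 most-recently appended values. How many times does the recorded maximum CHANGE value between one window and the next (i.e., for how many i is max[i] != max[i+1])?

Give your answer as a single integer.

Answer: 3

Derivation:
step 1: append 19 -> window=[19] (not full yet)
step 2: append 14 -> window=[19, 14] (not full yet)
step 3: append 53 -> window=[19, 14, 53] (not full yet)
step 4: append 12 -> window=[19, 14, 53, 12] -> max=53
step 5: append 1 -> window=[14, 53, 12, 1] -> max=53
step 6: append 23 -> window=[53, 12, 1, 23] -> max=53
step 7: append 26 -> window=[12, 1, 23, 26] -> max=26
step 8: append 35 -> window=[1, 23, 26, 35] -> max=35
step 9: append 23 -> window=[23, 26, 35, 23] -> max=35
step 10: append 53 -> window=[26, 35, 23, 53] -> max=53
Recorded maximums: 53 53 53 26 35 35 53
Changes between consecutive maximums: 3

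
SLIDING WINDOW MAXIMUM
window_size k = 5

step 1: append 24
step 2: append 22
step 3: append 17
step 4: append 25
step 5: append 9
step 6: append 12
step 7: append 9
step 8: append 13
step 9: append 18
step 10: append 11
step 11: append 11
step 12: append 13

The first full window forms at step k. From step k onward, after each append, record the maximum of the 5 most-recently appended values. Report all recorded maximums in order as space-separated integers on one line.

step 1: append 24 -> window=[24] (not full yet)
step 2: append 22 -> window=[24, 22] (not full yet)
step 3: append 17 -> window=[24, 22, 17] (not full yet)
step 4: append 25 -> window=[24, 22, 17, 25] (not full yet)
step 5: append 9 -> window=[24, 22, 17, 25, 9] -> max=25
step 6: append 12 -> window=[22, 17, 25, 9, 12] -> max=25
step 7: append 9 -> window=[17, 25, 9, 12, 9] -> max=25
step 8: append 13 -> window=[25, 9, 12, 9, 13] -> max=25
step 9: append 18 -> window=[9, 12, 9, 13, 18] -> max=18
step 10: append 11 -> window=[12, 9, 13, 18, 11] -> max=18
step 11: append 11 -> window=[9, 13, 18, 11, 11] -> max=18
step 12: append 13 -> window=[13, 18, 11, 11, 13] -> max=18

Answer: 25 25 25 25 18 18 18 18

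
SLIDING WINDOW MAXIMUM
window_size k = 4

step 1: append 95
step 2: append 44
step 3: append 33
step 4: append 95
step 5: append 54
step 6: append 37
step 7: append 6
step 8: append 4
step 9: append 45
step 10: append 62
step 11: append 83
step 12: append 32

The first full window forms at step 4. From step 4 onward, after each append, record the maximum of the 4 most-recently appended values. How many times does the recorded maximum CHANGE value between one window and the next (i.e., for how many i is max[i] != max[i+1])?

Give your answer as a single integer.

Answer: 4

Derivation:
step 1: append 95 -> window=[95] (not full yet)
step 2: append 44 -> window=[95, 44] (not full yet)
step 3: append 33 -> window=[95, 44, 33] (not full yet)
step 4: append 95 -> window=[95, 44, 33, 95] -> max=95
step 5: append 54 -> window=[44, 33, 95, 54] -> max=95
step 6: append 37 -> window=[33, 95, 54, 37] -> max=95
step 7: append 6 -> window=[95, 54, 37, 6] -> max=95
step 8: append 4 -> window=[54, 37, 6, 4] -> max=54
step 9: append 45 -> window=[37, 6, 4, 45] -> max=45
step 10: append 62 -> window=[6, 4, 45, 62] -> max=62
step 11: append 83 -> window=[4, 45, 62, 83] -> max=83
step 12: append 32 -> window=[45, 62, 83, 32] -> max=83
Recorded maximums: 95 95 95 95 54 45 62 83 83
Changes between consecutive maximums: 4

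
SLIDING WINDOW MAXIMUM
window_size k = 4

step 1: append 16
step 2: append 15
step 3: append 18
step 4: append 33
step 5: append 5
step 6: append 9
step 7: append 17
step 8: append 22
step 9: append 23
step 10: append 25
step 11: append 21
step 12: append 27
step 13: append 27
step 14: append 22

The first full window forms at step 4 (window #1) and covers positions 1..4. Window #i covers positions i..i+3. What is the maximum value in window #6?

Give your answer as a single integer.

step 1: append 16 -> window=[16] (not full yet)
step 2: append 15 -> window=[16, 15] (not full yet)
step 3: append 18 -> window=[16, 15, 18] (not full yet)
step 4: append 33 -> window=[16, 15, 18, 33] -> max=33
step 5: append 5 -> window=[15, 18, 33, 5] -> max=33
step 6: append 9 -> window=[18, 33, 5, 9] -> max=33
step 7: append 17 -> window=[33, 5, 9, 17] -> max=33
step 8: append 22 -> window=[5, 9, 17, 22] -> max=22
step 9: append 23 -> window=[9, 17, 22, 23] -> max=23
Window #6 max = 23

Answer: 23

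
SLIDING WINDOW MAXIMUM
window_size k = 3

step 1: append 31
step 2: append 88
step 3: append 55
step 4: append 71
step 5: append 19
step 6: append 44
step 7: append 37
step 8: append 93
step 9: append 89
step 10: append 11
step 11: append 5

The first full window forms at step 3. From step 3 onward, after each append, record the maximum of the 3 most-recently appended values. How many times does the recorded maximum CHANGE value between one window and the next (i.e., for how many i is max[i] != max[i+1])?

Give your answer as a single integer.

step 1: append 31 -> window=[31] (not full yet)
step 2: append 88 -> window=[31, 88] (not full yet)
step 3: append 55 -> window=[31, 88, 55] -> max=88
step 4: append 71 -> window=[88, 55, 71] -> max=88
step 5: append 19 -> window=[55, 71, 19] -> max=71
step 6: append 44 -> window=[71, 19, 44] -> max=71
step 7: append 37 -> window=[19, 44, 37] -> max=44
step 8: append 93 -> window=[44, 37, 93] -> max=93
step 9: append 89 -> window=[37, 93, 89] -> max=93
step 10: append 11 -> window=[93, 89, 11] -> max=93
step 11: append 5 -> window=[89, 11, 5] -> max=89
Recorded maximums: 88 88 71 71 44 93 93 93 89
Changes between consecutive maximums: 4

Answer: 4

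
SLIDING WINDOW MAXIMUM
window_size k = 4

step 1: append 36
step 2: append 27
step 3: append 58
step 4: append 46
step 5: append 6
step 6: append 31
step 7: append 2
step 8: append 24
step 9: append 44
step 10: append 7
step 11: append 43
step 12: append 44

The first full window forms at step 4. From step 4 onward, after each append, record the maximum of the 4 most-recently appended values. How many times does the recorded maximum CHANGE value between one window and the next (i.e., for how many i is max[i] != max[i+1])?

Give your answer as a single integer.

step 1: append 36 -> window=[36] (not full yet)
step 2: append 27 -> window=[36, 27] (not full yet)
step 3: append 58 -> window=[36, 27, 58] (not full yet)
step 4: append 46 -> window=[36, 27, 58, 46] -> max=58
step 5: append 6 -> window=[27, 58, 46, 6] -> max=58
step 6: append 31 -> window=[58, 46, 6, 31] -> max=58
step 7: append 2 -> window=[46, 6, 31, 2] -> max=46
step 8: append 24 -> window=[6, 31, 2, 24] -> max=31
step 9: append 44 -> window=[31, 2, 24, 44] -> max=44
step 10: append 7 -> window=[2, 24, 44, 7] -> max=44
step 11: append 43 -> window=[24, 44, 7, 43] -> max=44
step 12: append 44 -> window=[44, 7, 43, 44] -> max=44
Recorded maximums: 58 58 58 46 31 44 44 44 44
Changes between consecutive maximums: 3

Answer: 3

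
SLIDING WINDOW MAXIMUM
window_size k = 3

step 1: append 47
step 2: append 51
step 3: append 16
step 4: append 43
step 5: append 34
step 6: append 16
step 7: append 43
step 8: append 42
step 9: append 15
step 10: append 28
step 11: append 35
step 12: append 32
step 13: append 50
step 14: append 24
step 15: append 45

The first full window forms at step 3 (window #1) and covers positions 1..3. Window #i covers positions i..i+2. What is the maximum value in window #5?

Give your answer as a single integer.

step 1: append 47 -> window=[47] (not full yet)
step 2: append 51 -> window=[47, 51] (not full yet)
step 3: append 16 -> window=[47, 51, 16] -> max=51
step 4: append 43 -> window=[51, 16, 43] -> max=51
step 5: append 34 -> window=[16, 43, 34] -> max=43
step 6: append 16 -> window=[43, 34, 16] -> max=43
step 7: append 43 -> window=[34, 16, 43] -> max=43
Window #5 max = 43

Answer: 43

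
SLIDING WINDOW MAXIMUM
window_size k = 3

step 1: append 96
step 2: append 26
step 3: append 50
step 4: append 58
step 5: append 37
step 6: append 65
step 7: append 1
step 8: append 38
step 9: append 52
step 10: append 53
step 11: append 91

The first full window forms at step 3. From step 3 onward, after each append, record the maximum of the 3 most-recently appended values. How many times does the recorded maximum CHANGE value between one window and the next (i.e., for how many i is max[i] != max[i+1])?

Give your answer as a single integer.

Answer: 5

Derivation:
step 1: append 96 -> window=[96] (not full yet)
step 2: append 26 -> window=[96, 26] (not full yet)
step 3: append 50 -> window=[96, 26, 50] -> max=96
step 4: append 58 -> window=[26, 50, 58] -> max=58
step 5: append 37 -> window=[50, 58, 37] -> max=58
step 6: append 65 -> window=[58, 37, 65] -> max=65
step 7: append 1 -> window=[37, 65, 1] -> max=65
step 8: append 38 -> window=[65, 1, 38] -> max=65
step 9: append 52 -> window=[1, 38, 52] -> max=52
step 10: append 53 -> window=[38, 52, 53] -> max=53
step 11: append 91 -> window=[52, 53, 91] -> max=91
Recorded maximums: 96 58 58 65 65 65 52 53 91
Changes between consecutive maximums: 5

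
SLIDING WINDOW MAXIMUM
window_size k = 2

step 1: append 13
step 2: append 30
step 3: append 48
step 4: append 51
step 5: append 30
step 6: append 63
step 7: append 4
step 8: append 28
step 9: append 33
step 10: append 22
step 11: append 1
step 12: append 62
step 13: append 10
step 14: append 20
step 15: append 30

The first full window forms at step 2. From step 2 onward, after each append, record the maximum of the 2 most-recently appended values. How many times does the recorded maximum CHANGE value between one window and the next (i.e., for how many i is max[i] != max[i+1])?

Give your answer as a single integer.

step 1: append 13 -> window=[13] (not full yet)
step 2: append 30 -> window=[13, 30] -> max=30
step 3: append 48 -> window=[30, 48] -> max=48
step 4: append 51 -> window=[48, 51] -> max=51
step 5: append 30 -> window=[51, 30] -> max=51
step 6: append 63 -> window=[30, 63] -> max=63
step 7: append 4 -> window=[63, 4] -> max=63
step 8: append 28 -> window=[4, 28] -> max=28
step 9: append 33 -> window=[28, 33] -> max=33
step 10: append 22 -> window=[33, 22] -> max=33
step 11: append 1 -> window=[22, 1] -> max=22
step 12: append 62 -> window=[1, 62] -> max=62
step 13: append 10 -> window=[62, 10] -> max=62
step 14: append 20 -> window=[10, 20] -> max=20
step 15: append 30 -> window=[20, 30] -> max=30
Recorded maximums: 30 48 51 51 63 63 28 33 33 22 62 62 20 30
Changes between consecutive maximums: 9

Answer: 9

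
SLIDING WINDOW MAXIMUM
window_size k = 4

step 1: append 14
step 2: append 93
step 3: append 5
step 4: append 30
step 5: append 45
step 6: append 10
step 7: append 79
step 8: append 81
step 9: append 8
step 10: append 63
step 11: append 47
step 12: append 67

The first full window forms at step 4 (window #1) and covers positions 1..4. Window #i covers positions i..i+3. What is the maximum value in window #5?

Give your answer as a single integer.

step 1: append 14 -> window=[14] (not full yet)
step 2: append 93 -> window=[14, 93] (not full yet)
step 3: append 5 -> window=[14, 93, 5] (not full yet)
step 4: append 30 -> window=[14, 93, 5, 30] -> max=93
step 5: append 45 -> window=[93, 5, 30, 45] -> max=93
step 6: append 10 -> window=[5, 30, 45, 10] -> max=45
step 7: append 79 -> window=[30, 45, 10, 79] -> max=79
step 8: append 81 -> window=[45, 10, 79, 81] -> max=81
Window #5 max = 81

Answer: 81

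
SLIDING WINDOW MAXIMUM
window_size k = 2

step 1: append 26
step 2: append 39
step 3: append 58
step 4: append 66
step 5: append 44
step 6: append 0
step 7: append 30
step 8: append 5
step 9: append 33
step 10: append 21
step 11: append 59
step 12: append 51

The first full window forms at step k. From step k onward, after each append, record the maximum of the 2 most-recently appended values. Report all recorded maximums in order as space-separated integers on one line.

Answer: 39 58 66 66 44 30 30 33 33 59 59

Derivation:
step 1: append 26 -> window=[26] (not full yet)
step 2: append 39 -> window=[26, 39] -> max=39
step 3: append 58 -> window=[39, 58] -> max=58
step 4: append 66 -> window=[58, 66] -> max=66
step 5: append 44 -> window=[66, 44] -> max=66
step 6: append 0 -> window=[44, 0] -> max=44
step 7: append 30 -> window=[0, 30] -> max=30
step 8: append 5 -> window=[30, 5] -> max=30
step 9: append 33 -> window=[5, 33] -> max=33
step 10: append 21 -> window=[33, 21] -> max=33
step 11: append 59 -> window=[21, 59] -> max=59
step 12: append 51 -> window=[59, 51] -> max=59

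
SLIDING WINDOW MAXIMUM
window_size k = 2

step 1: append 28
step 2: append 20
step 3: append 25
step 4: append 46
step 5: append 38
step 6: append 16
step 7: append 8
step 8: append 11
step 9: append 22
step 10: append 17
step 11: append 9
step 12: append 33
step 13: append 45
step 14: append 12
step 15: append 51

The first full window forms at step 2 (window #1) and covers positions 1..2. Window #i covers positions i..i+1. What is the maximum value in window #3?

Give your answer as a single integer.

step 1: append 28 -> window=[28] (not full yet)
step 2: append 20 -> window=[28, 20] -> max=28
step 3: append 25 -> window=[20, 25] -> max=25
step 4: append 46 -> window=[25, 46] -> max=46
Window #3 max = 46

Answer: 46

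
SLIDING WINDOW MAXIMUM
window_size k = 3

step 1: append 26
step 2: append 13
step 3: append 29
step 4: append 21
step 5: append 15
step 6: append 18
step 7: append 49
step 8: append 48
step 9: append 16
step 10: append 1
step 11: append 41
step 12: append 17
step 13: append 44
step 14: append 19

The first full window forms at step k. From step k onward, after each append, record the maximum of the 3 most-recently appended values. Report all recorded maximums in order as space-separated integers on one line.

step 1: append 26 -> window=[26] (not full yet)
step 2: append 13 -> window=[26, 13] (not full yet)
step 3: append 29 -> window=[26, 13, 29] -> max=29
step 4: append 21 -> window=[13, 29, 21] -> max=29
step 5: append 15 -> window=[29, 21, 15] -> max=29
step 6: append 18 -> window=[21, 15, 18] -> max=21
step 7: append 49 -> window=[15, 18, 49] -> max=49
step 8: append 48 -> window=[18, 49, 48] -> max=49
step 9: append 16 -> window=[49, 48, 16] -> max=49
step 10: append 1 -> window=[48, 16, 1] -> max=48
step 11: append 41 -> window=[16, 1, 41] -> max=41
step 12: append 17 -> window=[1, 41, 17] -> max=41
step 13: append 44 -> window=[41, 17, 44] -> max=44
step 14: append 19 -> window=[17, 44, 19] -> max=44

Answer: 29 29 29 21 49 49 49 48 41 41 44 44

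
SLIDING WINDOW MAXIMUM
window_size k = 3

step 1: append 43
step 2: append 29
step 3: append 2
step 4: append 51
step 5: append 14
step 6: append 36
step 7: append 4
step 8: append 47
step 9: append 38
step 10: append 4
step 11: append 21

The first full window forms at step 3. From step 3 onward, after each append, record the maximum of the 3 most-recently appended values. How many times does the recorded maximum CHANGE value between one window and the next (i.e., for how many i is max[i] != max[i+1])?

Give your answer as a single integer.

Answer: 4

Derivation:
step 1: append 43 -> window=[43] (not full yet)
step 2: append 29 -> window=[43, 29] (not full yet)
step 3: append 2 -> window=[43, 29, 2] -> max=43
step 4: append 51 -> window=[29, 2, 51] -> max=51
step 5: append 14 -> window=[2, 51, 14] -> max=51
step 6: append 36 -> window=[51, 14, 36] -> max=51
step 7: append 4 -> window=[14, 36, 4] -> max=36
step 8: append 47 -> window=[36, 4, 47] -> max=47
step 9: append 38 -> window=[4, 47, 38] -> max=47
step 10: append 4 -> window=[47, 38, 4] -> max=47
step 11: append 21 -> window=[38, 4, 21] -> max=38
Recorded maximums: 43 51 51 51 36 47 47 47 38
Changes between consecutive maximums: 4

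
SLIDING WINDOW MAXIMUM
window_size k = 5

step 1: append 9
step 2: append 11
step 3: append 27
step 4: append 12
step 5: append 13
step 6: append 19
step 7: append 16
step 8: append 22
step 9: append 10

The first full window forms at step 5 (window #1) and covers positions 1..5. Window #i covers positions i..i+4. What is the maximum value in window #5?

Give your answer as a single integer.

Answer: 22

Derivation:
step 1: append 9 -> window=[9] (not full yet)
step 2: append 11 -> window=[9, 11] (not full yet)
step 3: append 27 -> window=[9, 11, 27] (not full yet)
step 4: append 12 -> window=[9, 11, 27, 12] (not full yet)
step 5: append 13 -> window=[9, 11, 27, 12, 13] -> max=27
step 6: append 19 -> window=[11, 27, 12, 13, 19] -> max=27
step 7: append 16 -> window=[27, 12, 13, 19, 16] -> max=27
step 8: append 22 -> window=[12, 13, 19, 16, 22] -> max=22
step 9: append 10 -> window=[13, 19, 16, 22, 10] -> max=22
Window #5 max = 22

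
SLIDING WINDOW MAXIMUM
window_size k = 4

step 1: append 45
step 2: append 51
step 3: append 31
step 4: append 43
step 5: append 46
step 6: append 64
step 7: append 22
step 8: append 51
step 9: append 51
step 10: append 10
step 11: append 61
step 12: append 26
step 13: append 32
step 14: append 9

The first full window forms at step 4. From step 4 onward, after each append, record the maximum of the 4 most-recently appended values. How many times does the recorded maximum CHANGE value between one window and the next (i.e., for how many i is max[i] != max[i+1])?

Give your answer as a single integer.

Answer: 3

Derivation:
step 1: append 45 -> window=[45] (not full yet)
step 2: append 51 -> window=[45, 51] (not full yet)
step 3: append 31 -> window=[45, 51, 31] (not full yet)
step 4: append 43 -> window=[45, 51, 31, 43] -> max=51
step 5: append 46 -> window=[51, 31, 43, 46] -> max=51
step 6: append 64 -> window=[31, 43, 46, 64] -> max=64
step 7: append 22 -> window=[43, 46, 64, 22] -> max=64
step 8: append 51 -> window=[46, 64, 22, 51] -> max=64
step 9: append 51 -> window=[64, 22, 51, 51] -> max=64
step 10: append 10 -> window=[22, 51, 51, 10] -> max=51
step 11: append 61 -> window=[51, 51, 10, 61] -> max=61
step 12: append 26 -> window=[51, 10, 61, 26] -> max=61
step 13: append 32 -> window=[10, 61, 26, 32] -> max=61
step 14: append 9 -> window=[61, 26, 32, 9] -> max=61
Recorded maximums: 51 51 64 64 64 64 51 61 61 61 61
Changes between consecutive maximums: 3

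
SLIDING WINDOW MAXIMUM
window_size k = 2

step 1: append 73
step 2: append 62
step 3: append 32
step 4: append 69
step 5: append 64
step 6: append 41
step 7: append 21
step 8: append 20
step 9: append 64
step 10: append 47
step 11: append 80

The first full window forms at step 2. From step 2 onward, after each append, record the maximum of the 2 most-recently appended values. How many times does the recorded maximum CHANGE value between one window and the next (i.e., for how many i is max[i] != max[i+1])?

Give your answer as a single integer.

Answer: 7

Derivation:
step 1: append 73 -> window=[73] (not full yet)
step 2: append 62 -> window=[73, 62] -> max=73
step 3: append 32 -> window=[62, 32] -> max=62
step 4: append 69 -> window=[32, 69] -> max=69
step 5: append 64 -> window=[69, 64] -> max=69
step 6: append 41 -> window=[64, 41] -> max=64
step 7: append 21 -> window=[41, 21] -> max=41
step 8: append 20 -> window=[21, 20] -> max=21
step 9: append 64 -> window=[20, 64] -> max=64
step 10: append 47 -> window=[64, 47] -> max=64
step 11: append 80 -> window=[47, 80] -> max=80
Recorded maximums: 73 62 69 69 64 41 21 64 64 80
Changes between consecutive maximums: 7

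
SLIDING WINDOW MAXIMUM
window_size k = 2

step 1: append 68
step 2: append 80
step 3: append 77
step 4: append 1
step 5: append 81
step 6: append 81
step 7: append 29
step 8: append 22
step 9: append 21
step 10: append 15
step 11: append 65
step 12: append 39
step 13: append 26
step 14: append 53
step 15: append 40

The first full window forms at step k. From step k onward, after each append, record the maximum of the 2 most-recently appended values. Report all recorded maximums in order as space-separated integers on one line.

step 1: append 68 -> window=[68] (not full yet)
step 2: append 80 -> window=[68, 80] -> max=80
step 3: append 77 -> window=[80, 77] -> max=80
step 4: append 1 -> window=[77, 1] -> max=77
step 5: append 81 -> window=[1, 81] -> max=81
step 6: append 81 -> window=[81, 81] -> max=81
step 7: append 29 -> window=[81, 29] -> max=81
step 8: append 22 -> window=[29, 22] -> max=29
step 9: append 21 -> window=[22, 21] -> max=22
step 10: append 15 -> window=[21, 15] -> max=21
step 11: append 65 -> window=[15, 65] -> max=65
step 12: append 39 -> window=[65, 39] -> max=65
step 13: append 26 -> window=[39, 26] -> max=39
step 14: append 53 -> window=[26, 53] -> max=53
step 15: append 40 -> window=[53, 40] -> max=53

Answer: 80 80 77 81 81 81 29 22 21 65 65 39 53 53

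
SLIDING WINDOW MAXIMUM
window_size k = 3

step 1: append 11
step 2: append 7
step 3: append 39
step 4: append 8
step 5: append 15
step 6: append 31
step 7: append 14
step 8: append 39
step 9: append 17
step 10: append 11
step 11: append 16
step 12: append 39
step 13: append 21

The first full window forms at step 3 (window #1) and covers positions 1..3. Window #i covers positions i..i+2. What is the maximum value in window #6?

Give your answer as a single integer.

step 1: append 11 -> window=[11] (not full yet)
step 2: append 7 -> window=[11, 7] (not full yet)
step 3: append 39 -> window=[11, 7, 39] -> max=39
step 4: append 8 -> window=[7, 39, 8] -> max=39
step 5: append 15 -> window=[39, 8, 15] -> max=39
step 6: append 31 -> window=[8, 15, 31] -> max=31
step 7: append 14 -> window=[15, 31, 14] -> max=31
step 8: append 39 -> window=[31, 14, 39] -> max=39
Window #6 max = 39

Answer: 39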